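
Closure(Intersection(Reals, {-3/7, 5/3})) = {-3/7, 5/3}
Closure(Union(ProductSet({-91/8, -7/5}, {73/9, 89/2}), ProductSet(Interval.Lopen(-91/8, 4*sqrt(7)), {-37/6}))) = Union(ProductSet({-91/8, -7/5}, {73/9, 89/2}), ProductSet(Interval(-91/8, 4*sqrt(7)), {-37/6}))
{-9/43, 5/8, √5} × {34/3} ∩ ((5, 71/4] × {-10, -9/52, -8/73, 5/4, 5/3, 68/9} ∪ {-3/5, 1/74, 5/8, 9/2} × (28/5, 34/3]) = {5/8} × {34/3}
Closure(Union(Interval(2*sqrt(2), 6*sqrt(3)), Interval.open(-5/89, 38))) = Interval(-5/89, 38)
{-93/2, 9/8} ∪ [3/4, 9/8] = {-93/2} ∪ [3/4, 9/8]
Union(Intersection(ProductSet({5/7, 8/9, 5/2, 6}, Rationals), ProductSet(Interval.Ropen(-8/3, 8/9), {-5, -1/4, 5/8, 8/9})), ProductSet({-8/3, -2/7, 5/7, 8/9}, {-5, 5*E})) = Union(ProductSet({5/7}, {-5, -1/4, 5/8, 8/9}), ProductSet({-8/3, -2/7, 5/7, 8/9}, {-5, 5*E}))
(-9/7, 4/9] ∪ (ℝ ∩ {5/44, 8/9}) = (-9/7, 4/9] ∪ {8/9}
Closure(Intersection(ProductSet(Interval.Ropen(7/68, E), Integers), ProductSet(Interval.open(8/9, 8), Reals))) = ProductSet(Interval(8/9, E), Integers)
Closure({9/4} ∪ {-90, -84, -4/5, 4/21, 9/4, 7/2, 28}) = {-90, -84, -4/5, 4/21, 9/4, 7/2, 28}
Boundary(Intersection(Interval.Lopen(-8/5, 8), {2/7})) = {2/7}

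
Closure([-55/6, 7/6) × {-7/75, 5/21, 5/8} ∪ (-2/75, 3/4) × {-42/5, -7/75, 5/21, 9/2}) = ([-55/6, 7/6] × {-7/75, 5/21, 5/8}) ∪ ([-2/75, 3/4] × {-42/5, -7/75, 5/21, 9/2})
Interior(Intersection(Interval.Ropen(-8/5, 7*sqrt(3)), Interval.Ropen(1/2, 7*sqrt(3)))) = Interval.open(1/2, 7*sqrt(3))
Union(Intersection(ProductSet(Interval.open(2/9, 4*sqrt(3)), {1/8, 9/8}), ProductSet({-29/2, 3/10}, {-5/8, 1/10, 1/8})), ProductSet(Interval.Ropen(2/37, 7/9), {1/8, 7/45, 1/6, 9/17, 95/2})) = ProductSet(Interval.Ropen(2/37, 7/9), {1/8, 7/45, 1/6, 9/17, 95/2})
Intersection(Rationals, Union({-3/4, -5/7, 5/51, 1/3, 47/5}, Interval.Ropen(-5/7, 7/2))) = Union({-3/4, 47/5}, Intersection(Interval.Ropen(-5/7, 7/2), Rationals))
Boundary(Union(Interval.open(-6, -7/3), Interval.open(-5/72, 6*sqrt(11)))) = {-6, -7/3, -5/72, 6*sqrt(11)}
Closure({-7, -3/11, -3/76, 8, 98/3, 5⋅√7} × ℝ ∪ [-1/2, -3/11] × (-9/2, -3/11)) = ([-1/2, -3/11] × [-9/2, -3/11]) ∪ ({-7, -3/11, -3/76, 8, 98/3, 5⋅√7} × ℝ)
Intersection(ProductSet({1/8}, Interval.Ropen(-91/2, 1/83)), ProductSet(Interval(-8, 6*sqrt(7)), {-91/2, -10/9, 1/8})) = ProductSet({1/8}, {-91/2, -10/9})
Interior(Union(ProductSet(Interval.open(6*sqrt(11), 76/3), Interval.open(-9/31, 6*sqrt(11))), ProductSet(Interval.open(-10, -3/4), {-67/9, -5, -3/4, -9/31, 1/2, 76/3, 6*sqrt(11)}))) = ProductSet(Interval.open(6*sqrt(11), 76/3), Interval.open(-9/31, 6*sqrt(11)))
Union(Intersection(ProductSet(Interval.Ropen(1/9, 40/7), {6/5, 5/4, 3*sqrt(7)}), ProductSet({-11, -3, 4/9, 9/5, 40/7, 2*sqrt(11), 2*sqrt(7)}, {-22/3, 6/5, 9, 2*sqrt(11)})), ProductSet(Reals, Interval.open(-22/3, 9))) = ProductSet(Reals, Interval.open(-22/3, 9))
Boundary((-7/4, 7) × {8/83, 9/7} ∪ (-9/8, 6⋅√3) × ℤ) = ([-7/4, 7] × {8/83, 9/7}) ∪ ([-9/8, 6⋅√3] × ℤ)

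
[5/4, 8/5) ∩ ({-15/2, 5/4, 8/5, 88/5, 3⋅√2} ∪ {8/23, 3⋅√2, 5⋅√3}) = {5/4}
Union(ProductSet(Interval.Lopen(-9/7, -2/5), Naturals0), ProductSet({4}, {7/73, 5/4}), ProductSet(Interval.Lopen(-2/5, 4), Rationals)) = Union(ProductSet(Interval.Lopen(-9/7, -2/5), Naturals0), ProductSet(Interval.Lopen(-2/5, 4), Rationals))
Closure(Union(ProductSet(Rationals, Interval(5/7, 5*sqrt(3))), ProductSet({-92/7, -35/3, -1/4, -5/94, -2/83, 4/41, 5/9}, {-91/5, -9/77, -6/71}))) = Union(ProductSet({-92/7, -35/3, -1/4, -5/94, -2/83, 4/41, 5/9}, {-91/5, -9/77, -6/71}), ProductSet(Reals, Interval(5/7, 5*sqrt(3))))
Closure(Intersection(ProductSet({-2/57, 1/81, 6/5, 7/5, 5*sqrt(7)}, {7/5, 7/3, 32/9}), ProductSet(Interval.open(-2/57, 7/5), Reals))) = ProductSet({1/81, 6/5}, {7/5, 7/3, 32/9})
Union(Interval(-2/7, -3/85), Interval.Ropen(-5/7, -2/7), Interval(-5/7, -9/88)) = Interval(-5/7, -3/85)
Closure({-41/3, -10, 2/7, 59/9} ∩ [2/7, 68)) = {2/7, 59/9}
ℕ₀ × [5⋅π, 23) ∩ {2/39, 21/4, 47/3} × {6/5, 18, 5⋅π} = ∅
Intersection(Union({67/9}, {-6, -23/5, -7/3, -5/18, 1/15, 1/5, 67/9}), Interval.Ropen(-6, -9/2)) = {-6, -23/5}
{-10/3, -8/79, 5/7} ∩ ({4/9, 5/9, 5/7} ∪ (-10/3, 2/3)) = {-8/79, 5/7}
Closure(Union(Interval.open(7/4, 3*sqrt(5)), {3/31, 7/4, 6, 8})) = Union({3/31, 8}, Interval(7/4, 3*sqrt(5)))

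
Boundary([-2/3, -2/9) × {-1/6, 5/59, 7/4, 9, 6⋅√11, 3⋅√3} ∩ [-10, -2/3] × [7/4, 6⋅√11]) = {-2/3} × {7/4, 9, 6⋅√11, 3⋅√3}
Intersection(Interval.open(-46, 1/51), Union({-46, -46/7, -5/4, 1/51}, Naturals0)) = Union({-46/7, -5/4}, Range(0, 1, 1))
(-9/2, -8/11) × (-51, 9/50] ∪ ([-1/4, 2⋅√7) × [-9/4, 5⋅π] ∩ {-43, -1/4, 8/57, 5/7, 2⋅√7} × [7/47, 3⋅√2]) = ((-9/2, -8/11) × (-51, 9/50]) ∪ ({-1/4, 8/57, 5/7} × [7/47, 3⋅√2])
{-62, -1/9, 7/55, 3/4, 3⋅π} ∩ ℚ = {-62, -1/9, 7/55, 3/4}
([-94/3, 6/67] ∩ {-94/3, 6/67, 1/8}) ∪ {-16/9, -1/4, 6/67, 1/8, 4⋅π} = {-94/3, -16/9, -1/4, 6/67, 1/8, 4⋅π}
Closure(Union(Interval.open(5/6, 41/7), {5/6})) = Interval(5/6, 41/7)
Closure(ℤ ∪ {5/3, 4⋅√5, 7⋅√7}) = ℤ ∪ {5/3, 4⋅√5, 7⋅√7}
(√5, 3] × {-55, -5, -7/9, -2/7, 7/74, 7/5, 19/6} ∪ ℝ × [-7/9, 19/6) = (ℝ × [-7/9, 19/6)) ∪ ((√5, 3] × {-55, -5, -7/9, -2/7, 7/74, 7/5, 19/6})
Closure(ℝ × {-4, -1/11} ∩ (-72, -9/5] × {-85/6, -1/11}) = [-72, -9/5] × {-1/11}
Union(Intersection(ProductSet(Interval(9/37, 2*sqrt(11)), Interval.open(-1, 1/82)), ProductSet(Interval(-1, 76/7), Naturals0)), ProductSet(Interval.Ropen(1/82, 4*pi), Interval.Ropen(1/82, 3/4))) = Union(ProductSet(Interval.Ropen(1/82, 4*pi), Interval.Ropen(1/82, 3/4)), ProductSet(Interval(9/37, 2*sqrt(11)), Range(0, 1, 1)))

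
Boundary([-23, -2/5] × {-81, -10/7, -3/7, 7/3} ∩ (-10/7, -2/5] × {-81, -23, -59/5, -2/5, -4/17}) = [-10/7, -2/5] × {-81}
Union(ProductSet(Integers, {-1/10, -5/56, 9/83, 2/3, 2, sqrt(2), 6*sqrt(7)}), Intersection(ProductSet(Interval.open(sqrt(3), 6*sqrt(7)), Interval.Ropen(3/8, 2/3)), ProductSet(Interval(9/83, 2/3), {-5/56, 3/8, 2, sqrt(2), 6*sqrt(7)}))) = ProductSet(Integers, {-1/10, -5/56, 9/83, 2/3, 2, sqrt(2), 6*sqrt(7)})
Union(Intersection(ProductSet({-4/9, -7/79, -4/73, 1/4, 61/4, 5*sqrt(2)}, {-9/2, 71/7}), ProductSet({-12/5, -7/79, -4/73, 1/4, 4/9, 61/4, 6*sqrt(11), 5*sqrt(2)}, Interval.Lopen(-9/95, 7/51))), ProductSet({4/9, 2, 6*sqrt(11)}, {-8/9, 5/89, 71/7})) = ProductSet({4/9, 2, 6*sqrt(11)}, {-8/9, 5/89, 71/7})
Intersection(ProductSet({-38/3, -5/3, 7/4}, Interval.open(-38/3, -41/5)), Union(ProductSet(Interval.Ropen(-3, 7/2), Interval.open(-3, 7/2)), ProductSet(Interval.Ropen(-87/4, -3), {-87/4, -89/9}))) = ProductSet({-38/3}, {-89/9})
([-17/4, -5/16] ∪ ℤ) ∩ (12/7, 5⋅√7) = {2, 3, …, 13}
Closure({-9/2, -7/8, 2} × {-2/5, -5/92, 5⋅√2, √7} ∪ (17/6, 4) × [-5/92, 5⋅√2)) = ({17/6, 4} × [-5/92, 5⋅√2]) ∪ ([17/6, 4] × {-5/92, 5⋅√2}) ∪ ((17/6, 4) × [-5/92, 5⋅√2)) ∪ ({-9/2, -7/8, 2} × {-2/5, -5/92, 5⋅√2, √7})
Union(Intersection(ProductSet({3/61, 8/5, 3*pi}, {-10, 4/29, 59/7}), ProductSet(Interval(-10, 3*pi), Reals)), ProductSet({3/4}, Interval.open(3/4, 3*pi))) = Union(ProductSet({3/4}, Interval.open(3/4, 3*pi)), ProductSet({3/61, 8/5, 3*pi}, {-10, 4/29, 59/7}))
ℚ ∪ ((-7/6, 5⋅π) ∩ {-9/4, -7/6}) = ℚ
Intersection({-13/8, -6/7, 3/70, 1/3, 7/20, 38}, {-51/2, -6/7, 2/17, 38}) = {-6/7, 38}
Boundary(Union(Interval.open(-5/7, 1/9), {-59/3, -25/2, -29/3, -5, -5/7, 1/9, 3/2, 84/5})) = {-59/3, -25/2, -29/3, -5, -5/7, 1/9, 3/2, 84/5}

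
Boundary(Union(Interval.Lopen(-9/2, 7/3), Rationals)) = Union(Interval(-oo, -9/2), Interval(7/3, oo))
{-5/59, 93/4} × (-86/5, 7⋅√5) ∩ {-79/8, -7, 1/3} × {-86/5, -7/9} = ∅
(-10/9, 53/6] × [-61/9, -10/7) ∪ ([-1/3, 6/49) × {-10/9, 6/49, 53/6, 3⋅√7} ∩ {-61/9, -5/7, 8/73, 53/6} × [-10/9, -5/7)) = ({8/73} × {-10/9}) ∪ ((-10/9, 53/6] × [-61/9, -10/7))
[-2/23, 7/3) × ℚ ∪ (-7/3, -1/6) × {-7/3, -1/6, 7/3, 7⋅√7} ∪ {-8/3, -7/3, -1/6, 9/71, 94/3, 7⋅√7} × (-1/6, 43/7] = ([-2/23, 7/3) × ℚ) ∪ ((-7/3, -1/6) × {-7/3, -1/6, 7/3, 7⋅√7}) ∪ ({-8/3, -7/3, -1/6, 9/71, 94/3, 7⋅√7} × (-1/6, 43/7])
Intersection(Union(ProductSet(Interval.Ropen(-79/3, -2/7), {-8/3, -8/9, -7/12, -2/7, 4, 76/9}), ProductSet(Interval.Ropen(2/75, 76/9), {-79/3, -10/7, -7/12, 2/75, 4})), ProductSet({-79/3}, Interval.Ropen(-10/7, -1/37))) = ProductSet({-79/3}, {-8/9, -7/12, -2/7})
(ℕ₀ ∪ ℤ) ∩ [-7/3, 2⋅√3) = {-2, -1, …, 3}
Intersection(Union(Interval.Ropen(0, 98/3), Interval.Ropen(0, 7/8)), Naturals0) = Range(0, 33, 1)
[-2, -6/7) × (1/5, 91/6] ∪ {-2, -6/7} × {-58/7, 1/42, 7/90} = ({-2, -6/7} × {-58/7, 1/42, 7/90}) ∪ ([-2, -6/7) × (1/5, 91/6])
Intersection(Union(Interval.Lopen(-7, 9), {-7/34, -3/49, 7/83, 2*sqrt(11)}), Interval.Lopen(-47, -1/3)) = Interval.Lopen(-7, -1/3)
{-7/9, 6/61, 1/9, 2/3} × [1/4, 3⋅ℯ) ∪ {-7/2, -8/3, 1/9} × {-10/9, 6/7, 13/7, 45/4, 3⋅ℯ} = ({-7/2, -8/3, 1/9} × {-10/9, 6/7, 13/7, 45/4, 3⋅ℯ}) ∪ ({-7/9, 6/61, 1/9, 2/3} × [1/4, 3⋅ℯ))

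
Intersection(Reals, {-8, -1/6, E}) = {-8, -1/6, E}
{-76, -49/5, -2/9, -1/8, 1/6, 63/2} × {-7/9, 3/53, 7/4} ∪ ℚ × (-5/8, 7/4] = (ℚ × (-5/8, 7/4]) ∪ ({-76, -49/5, -2/9, -1/8, 1/6, 63/2} × {-7/9, 3/53, 7/4})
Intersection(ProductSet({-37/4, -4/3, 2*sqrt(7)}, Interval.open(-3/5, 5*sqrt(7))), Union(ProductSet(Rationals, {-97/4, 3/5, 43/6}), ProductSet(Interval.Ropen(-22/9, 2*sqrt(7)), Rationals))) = Union(ProductSet({-4/3}, Intersection(Interval.open(-3/5, 5*sqrt(7)), Rationals)), ProductSet({-37/4, -4/3}, {3/5, 43/6}))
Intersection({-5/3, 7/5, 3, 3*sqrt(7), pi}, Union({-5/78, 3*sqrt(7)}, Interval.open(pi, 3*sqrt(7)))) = {3*sqrt(7)}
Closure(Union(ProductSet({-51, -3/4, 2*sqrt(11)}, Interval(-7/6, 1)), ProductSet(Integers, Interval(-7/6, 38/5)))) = Union(ProductSet({-51, -3/4, 2*sqrt(11)}, Interval(-7/6, 1)), ProductSet(Integers, Interval(-7/6, 38/5)))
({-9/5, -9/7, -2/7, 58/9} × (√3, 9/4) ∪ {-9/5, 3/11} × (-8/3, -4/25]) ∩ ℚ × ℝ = ({-9/5, 3/11} × (-8/3, -4/25]) ∪ ({-9/5, -9/7, -2/7, 58/9} × (√3, 9/4))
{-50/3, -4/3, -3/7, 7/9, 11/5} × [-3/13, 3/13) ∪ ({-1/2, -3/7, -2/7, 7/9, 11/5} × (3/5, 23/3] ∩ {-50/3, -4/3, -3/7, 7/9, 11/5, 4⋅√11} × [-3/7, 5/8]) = ({-3/7, 7/9, 11/5} × (3/5, 5/8]) ∪ ({-50/3, -4/3, -3/7, 7/9, 11/5} × [-3/13, 3/13))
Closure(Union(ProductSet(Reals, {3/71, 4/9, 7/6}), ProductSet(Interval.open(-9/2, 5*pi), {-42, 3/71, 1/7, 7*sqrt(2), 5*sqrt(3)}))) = Union(ProductSet(Interval(-9/2, 5*pi), {-42, 3/71, 1/7, 7*sqrt(2), 5*sqrt(3)}), ProductSet(Reals, {3/71, 4/9, 7/6}))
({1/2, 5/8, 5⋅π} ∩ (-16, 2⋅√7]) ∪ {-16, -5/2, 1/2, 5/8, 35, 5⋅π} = {-16, -5/2, 1/2, 5/8, 35, 5⋅π}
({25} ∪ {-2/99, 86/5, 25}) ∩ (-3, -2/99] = {-2/99}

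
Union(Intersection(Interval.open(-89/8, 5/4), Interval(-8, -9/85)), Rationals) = Union(Interval(-8, -9/85), Rationals)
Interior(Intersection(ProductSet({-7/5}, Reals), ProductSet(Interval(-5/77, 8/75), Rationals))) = EmptySet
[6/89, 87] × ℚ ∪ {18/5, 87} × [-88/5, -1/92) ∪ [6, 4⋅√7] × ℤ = ([6/89, 87] × ℚ) ∪ ({18/5, 87} × [-88/5, -1/92))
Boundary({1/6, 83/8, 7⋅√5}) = {1/6, 83/8, 7⋅√5}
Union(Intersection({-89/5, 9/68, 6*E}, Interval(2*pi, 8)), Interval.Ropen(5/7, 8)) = Interval.Ropen(5/7, 8)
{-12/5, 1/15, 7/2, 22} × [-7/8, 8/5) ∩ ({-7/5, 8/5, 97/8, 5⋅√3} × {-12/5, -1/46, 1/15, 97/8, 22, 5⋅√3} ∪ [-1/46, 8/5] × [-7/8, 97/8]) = {1/15} × [-7/8, 8/5)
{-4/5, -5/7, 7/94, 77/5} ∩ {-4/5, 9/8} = {-4/5}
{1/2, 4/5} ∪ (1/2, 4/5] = [1/2, 4/5]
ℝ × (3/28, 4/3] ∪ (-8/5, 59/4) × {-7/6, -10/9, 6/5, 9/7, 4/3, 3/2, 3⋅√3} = (ℝ × (3/28, 4/3]) ∪ ((-8/5, 59/4) × {-7/6, -10/9, 6/5, 9/7, 4/3, 3/2, 3⋅√3})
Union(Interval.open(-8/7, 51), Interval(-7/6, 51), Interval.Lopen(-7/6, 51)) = Interval(-7/6, 51)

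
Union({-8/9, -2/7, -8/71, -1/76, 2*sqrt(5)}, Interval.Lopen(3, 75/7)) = Union({-8/9, -2/7, -8/71, -1/76}, Interval.Lopen(3, 75/7))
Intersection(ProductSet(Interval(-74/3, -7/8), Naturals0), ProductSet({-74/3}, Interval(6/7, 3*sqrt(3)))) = ProductSet({-74/3}, Range(1, 6, 1))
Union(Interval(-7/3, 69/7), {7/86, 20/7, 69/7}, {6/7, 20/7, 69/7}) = Interval(-7/3, 69/7)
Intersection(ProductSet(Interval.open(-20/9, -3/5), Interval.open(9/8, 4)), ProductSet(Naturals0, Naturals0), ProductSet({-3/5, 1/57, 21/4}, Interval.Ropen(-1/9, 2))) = EmptySet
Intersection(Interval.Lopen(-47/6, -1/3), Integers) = Range(-7, 0, 1)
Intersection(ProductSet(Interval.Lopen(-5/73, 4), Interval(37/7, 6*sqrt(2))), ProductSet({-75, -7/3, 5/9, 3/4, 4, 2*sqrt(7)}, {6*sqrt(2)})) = ProductSet({5/9, 3/4, 4}, {6*sqrt(2)})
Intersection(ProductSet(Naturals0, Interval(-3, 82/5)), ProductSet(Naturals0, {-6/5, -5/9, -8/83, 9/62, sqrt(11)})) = ProductSet(Naturals0, {-6/5, -5/9, -8/83, 9/62, sqrt(11)})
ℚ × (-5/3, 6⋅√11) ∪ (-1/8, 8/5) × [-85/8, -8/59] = ((-1/8, 8/5) × [-85/8, -8/59]) ∪ (ℚ × (-5/3, 6⋅√11))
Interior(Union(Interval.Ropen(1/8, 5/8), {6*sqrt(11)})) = Interval.open(1/8, 5/8)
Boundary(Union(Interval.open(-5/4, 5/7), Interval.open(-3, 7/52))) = {-3, 5/7}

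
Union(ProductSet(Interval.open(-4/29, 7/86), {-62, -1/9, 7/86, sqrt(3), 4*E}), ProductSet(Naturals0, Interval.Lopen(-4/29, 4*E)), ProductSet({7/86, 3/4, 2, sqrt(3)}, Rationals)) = Union(ProductSet({7/86, 3/4, 2, sqrt(3)}, Rationals), ProductSet(Interval.open(-4/29, 7/86), {-62, -1/9, 7/86, sqrt(3), 4*E}), ProductSet(Naturals0, Interval.Lopen(-4/29, 4*E)))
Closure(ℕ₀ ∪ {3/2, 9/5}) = ℕ₀ ∪ {3/2, 9/5}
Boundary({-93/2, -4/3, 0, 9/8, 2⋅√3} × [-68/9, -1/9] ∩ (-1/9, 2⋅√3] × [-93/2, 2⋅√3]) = {0, 9/8, 2⋅√3} × [-68/9, -1/9]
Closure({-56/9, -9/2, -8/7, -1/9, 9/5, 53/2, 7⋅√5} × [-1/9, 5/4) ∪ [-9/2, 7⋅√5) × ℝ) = ([-9/2, 7⋅√5] × ℝ) ∪ ({-56/9, -9/2, 53/2, 7⋅√5} × [-1/9, 5/4]) ∪ ({-56/9, -9/2, -8/7, -1/9, 9/5, 53/2, 7⋅√5} × [-1/9, 5/4))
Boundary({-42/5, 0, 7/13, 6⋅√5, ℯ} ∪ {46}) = {-42/5, 0, 7/13, 46, 6⋅√5, ℯ}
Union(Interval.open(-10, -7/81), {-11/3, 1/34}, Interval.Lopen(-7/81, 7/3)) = Union(Interval.open(-10, -7/81), Interval.Lopen(-7/81, 7/3))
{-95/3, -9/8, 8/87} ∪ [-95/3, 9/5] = [-95/3, 9/5]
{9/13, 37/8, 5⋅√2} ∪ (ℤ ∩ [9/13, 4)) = {9/13, 37/8, 5⋅√2} ∪ {1, 2, 3}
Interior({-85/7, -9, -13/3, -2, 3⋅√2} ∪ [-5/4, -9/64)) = (-5/4, -9/64)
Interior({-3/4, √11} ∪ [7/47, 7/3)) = (7/47, 7/3)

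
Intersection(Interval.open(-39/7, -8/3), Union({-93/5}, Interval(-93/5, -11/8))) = Interval.open(-39/7, -8/3)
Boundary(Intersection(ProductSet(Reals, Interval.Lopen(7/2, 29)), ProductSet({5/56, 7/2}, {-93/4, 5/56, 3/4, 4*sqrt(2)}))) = ProductSet({5/56, 7/2}, {4*sqrt(2)})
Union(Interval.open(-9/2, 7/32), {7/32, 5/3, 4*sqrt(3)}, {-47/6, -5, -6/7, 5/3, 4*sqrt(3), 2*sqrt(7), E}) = Union({-47/6, -5, 5/3, 4*sqrt(3), 2*sqrt(7), E}, Interval.Lopen(-9/2, 7/32))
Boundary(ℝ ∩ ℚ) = ℝ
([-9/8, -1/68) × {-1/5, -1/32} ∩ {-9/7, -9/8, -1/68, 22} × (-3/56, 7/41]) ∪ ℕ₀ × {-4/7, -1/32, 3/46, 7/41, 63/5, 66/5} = ({-9/8} × {-1/32}) ∪ (ℕ₀ × {-4/7, -1/32, 3/46, 7/41, 63/5, 66/5})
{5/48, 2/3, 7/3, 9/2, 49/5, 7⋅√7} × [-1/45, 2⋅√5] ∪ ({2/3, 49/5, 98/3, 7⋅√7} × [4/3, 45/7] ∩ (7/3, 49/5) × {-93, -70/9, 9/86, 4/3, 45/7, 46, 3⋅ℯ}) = {5/48, 2/3, 7/3, 9/2, 49/5, 7⋅√7} × [-1/45, 2⋅√5]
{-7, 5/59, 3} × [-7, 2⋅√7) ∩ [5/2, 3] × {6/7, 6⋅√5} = {3} × {6/7}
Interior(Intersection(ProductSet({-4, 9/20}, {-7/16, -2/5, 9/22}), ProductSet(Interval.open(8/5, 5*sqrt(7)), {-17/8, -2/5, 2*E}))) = EmptySet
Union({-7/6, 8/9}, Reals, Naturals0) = Reals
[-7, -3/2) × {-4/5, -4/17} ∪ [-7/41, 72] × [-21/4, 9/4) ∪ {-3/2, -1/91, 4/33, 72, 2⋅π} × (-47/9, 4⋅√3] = ([-7, -3/2) × {-4/5, -4/17}) ∪ ([-7/41, 72] × [-21/4, 9/4)) ∪ ({-3/2, -1/91, 4/33, 72, 2⋅π} × (-47/9, 4⋅√3])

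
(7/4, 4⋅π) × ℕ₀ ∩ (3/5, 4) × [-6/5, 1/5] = (7/4, 4) × {0}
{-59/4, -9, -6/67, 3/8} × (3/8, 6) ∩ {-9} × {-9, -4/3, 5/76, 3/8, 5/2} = {-9} × {5/2}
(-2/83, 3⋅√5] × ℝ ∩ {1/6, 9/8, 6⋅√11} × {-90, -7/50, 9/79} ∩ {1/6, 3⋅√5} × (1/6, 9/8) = ∅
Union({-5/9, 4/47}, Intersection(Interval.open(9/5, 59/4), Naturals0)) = Union({-5/9, 4/47}, Range(2, 15, 1))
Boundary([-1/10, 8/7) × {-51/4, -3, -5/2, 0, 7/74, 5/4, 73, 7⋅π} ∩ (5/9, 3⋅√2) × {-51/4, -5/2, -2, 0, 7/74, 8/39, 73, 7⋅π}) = [5/9, 8/7] × {-51/4, -5/2, 0, 7/74, 73, 7⋅π}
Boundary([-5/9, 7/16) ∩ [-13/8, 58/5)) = {-5/9, 7/16}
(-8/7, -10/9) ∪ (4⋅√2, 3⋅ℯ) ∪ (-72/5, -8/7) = (-72/5, -8/7) ∪ (-8/7, -10/9) ∪ (4⋅√2, 3⋅ℯ)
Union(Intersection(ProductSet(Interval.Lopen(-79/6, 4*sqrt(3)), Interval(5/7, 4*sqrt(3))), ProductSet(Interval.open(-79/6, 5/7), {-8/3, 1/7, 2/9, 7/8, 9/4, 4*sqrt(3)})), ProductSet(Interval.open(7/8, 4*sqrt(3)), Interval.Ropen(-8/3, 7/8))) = Union(ProductSet(Interval.open(-79/6, 5/7), {7/8, 9/4, 4*sqrt(3)}), ProductSet(Interval.open(7/8, 4*sqrt(3)), Interval.Ropen(-8/3, 7/8)))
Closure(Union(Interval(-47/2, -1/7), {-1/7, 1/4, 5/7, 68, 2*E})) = Union({1/4, 5/7, 68, 2*E}, Interval(-47/2, -1/7))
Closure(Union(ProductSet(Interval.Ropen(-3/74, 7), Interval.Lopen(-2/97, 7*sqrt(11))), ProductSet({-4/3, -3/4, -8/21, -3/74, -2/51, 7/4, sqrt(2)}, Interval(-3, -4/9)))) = Union(ProductSet({-3/74, 7}, Interval(-2/97, 7*sqrt(11))), ProductSet({-4/3, -3/4, -8/21, -3/74, -2/51, 7/4, sqrt(2)}, Interval(-3, -4/9)), ProductSet(Interval(-3/74, 7), {-2/97, 7*sqrt(11)}), ProductSet(Interval.Ropen(-3/74, 7), Interval.Lopen(-2/97, 7*sqrt(11))))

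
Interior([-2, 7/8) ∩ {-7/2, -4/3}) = ∅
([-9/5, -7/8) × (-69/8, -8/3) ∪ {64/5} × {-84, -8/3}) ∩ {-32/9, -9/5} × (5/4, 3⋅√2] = ∅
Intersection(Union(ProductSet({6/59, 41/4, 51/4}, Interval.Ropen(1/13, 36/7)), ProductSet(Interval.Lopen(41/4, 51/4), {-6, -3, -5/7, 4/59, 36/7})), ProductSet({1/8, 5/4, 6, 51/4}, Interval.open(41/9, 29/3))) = ProductSet({51/4}, Interval.Lopen(41/9, 36/7))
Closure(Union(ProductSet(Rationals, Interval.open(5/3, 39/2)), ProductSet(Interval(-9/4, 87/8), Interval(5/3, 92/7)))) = Union(ProductSet(Interval(-9/4, 87/8), Interval(5/3, 92/7)), ProductSet(Rationals, Interval.open(5/3, 39/2)), ProductSet(Reals, Union({5/3}, Interval(92/7, 39/2))), ProductSet(Union(Interval(-oo, -9/4), Interval(87/8, oo)), Interval(5/3, 39/2)))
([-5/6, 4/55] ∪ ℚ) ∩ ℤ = ℤ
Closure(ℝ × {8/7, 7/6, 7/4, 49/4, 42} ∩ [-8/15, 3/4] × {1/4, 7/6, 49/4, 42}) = [-8/15, 3/4] × {7/6, 49/4, 42}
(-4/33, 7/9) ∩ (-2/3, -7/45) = ∅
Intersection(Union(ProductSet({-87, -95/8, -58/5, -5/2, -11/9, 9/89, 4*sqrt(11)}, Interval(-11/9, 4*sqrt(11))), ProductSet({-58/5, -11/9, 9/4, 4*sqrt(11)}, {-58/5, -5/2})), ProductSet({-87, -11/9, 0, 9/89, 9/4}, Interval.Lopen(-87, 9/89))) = Union(ProductSet({-11/9, 9/4}, {-58/5, -5/2}), ProductSet({-87, -11/9, 9/89}, Interval(-11/9, 9/89)))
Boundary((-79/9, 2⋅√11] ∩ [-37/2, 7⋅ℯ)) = {-79/9, 2⋅√11}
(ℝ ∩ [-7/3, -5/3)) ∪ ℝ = (-∞, ∞)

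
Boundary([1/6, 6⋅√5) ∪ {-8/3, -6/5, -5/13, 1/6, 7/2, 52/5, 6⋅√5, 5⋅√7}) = {-8/3, -6/5, -5/13, 1/6, 6⋅√5}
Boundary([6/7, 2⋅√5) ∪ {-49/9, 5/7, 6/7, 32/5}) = {-49/9, 5/7, 6/7, 32/5, 2⋅√5}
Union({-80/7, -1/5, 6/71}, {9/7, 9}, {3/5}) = {-80/7, -1/5, 6/71, 3/5, 9/7, 9}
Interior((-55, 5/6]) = (-55, 5/6)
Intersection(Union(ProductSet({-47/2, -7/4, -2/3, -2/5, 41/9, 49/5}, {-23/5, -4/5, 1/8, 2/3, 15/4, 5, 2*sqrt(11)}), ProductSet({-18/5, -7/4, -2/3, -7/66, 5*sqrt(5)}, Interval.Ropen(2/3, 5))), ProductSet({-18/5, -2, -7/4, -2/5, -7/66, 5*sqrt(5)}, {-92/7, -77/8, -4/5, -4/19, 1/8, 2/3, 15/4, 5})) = Union(ProductSet({-7/4, -2/5}, {-4/5, 1/8, 2/3, 15/4, 5}), ProductSet({-18/5, -7/4, -7/66, 5*sqrt(5)}, {2/3, 15/4}))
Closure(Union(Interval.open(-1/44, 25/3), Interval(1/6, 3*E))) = Interval(-1/44, 25/3)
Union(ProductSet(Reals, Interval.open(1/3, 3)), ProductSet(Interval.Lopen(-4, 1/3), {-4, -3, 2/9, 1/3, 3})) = Union(ProductSet(Interval.Lopen(-4, 1/3), {-4, -3, 2/9, 1/3, 3}), ProductSet(Reals, Interval.open(1/3, 3)))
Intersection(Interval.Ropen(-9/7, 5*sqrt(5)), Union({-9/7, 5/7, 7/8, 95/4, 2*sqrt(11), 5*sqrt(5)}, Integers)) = Union({-9/7, 5/7, 7/8, 2*sqrt(11)}, Range(-1, 12, 1))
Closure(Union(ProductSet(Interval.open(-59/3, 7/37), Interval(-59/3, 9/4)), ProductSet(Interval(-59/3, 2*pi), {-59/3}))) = Union(ProductSet(Interval(-59/3, 7/37), Interval(-59/3, 9/4)), ProductSet(Interval(-59/3, 2*pi), {-59/3}))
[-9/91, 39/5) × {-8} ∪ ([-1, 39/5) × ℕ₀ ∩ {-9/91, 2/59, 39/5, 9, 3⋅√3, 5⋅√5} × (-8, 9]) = ([-9/91, 39/5) × {-8}) ∪ ({-9/91, 2/59, 3⋅√3} × {0, 1, …, 9})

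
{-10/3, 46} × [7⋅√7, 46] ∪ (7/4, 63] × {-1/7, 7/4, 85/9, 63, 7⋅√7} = ({-10/3, 46} × [7⋅√7, 46]) ∪ ((7/4, 63] × {-1/7, 7/4, 85/9, 63, 7⋅√7})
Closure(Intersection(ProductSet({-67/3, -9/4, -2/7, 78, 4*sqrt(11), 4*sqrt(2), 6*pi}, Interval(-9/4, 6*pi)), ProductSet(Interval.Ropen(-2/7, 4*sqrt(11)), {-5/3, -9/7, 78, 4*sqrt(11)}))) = ProductSet({-2/7, 4*sqrt(2)}, {-5/3, -9/7, 4*sqrt(11)})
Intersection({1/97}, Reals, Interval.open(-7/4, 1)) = {1/97}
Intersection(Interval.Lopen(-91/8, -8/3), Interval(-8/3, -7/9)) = {-8/3}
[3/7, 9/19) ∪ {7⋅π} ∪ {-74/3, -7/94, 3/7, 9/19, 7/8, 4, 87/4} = {-74/3, -7/94, 7/8, 4, 87/4, 7⋅π} ∪ [3/7, 9/19]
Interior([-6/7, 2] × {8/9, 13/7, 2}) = ∅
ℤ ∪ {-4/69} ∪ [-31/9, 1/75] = ℤ ∪ [-31/9, 1/75]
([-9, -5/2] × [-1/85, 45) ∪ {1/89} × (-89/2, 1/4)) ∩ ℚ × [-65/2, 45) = ({1/89} × [-65/2, 1/4)) ∪ ((ℚ ∩ [-9, -5/2]) × [-1/85, 45))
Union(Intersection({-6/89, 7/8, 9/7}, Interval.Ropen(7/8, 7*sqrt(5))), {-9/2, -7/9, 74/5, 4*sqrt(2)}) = {-9/2, -7/9, 7/8, 9/7, 74/5, 4*sqrt(2)}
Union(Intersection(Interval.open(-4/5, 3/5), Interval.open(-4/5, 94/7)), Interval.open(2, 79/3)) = Union(Interval.open(-4/5, 3/5), Interval.open(2, 79/3))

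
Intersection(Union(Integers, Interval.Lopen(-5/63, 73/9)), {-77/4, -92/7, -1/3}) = EmptySet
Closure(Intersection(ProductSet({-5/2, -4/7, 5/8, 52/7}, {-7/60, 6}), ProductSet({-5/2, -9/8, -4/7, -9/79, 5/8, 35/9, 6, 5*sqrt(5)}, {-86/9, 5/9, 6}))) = ProductSet({-5/2, -4/7, 5/8}, {6})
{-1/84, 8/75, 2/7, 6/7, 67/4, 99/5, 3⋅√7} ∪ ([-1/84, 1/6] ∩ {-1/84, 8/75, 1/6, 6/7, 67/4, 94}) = {-1/84, 8/75, 1/6, 2/7, 6/7, 67/4, 99/5, 3⋅√7}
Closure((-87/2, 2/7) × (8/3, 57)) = ({-87/2, 2/7} × [8/3, 57]) ∪ ([-87/2, 2/7] × {8/3, 57}) ∪ ((-87/2, 2/7) × (8/3, 57))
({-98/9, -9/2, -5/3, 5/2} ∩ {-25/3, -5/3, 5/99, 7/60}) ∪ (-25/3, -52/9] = (-25/3, -52/9] ∪ {-5/3}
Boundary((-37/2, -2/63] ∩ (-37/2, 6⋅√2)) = {-37/2, -2/63}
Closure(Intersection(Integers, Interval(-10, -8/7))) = Range(-10, -1, 1)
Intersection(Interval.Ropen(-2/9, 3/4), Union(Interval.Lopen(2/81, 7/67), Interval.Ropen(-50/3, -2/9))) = Interval.Lopen(2/81, 7/67)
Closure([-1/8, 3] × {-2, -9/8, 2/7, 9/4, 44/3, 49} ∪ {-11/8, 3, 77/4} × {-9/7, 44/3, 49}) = ({-11/8, 3, 77/4} × {-9/7, 44/3, 49}) ∪ ([-1/8, 3] × {-2, -9/8, 2/7, 9/4, 44/3, 49})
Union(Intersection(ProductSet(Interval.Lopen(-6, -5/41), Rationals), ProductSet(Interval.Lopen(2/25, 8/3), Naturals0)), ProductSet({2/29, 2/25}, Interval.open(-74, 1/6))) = ProductSet({2/29, 2/25}, Interval.open(-74, 1/6))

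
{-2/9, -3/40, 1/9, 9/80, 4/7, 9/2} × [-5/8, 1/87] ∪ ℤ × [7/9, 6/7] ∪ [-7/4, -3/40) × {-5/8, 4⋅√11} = (ℤ × [7/9, 6/7]) ∪ ({-2/9, -3/40, 1/9, 9/80, 4/7, 9/2} × [-5/8, 1/87]) ∪ ([-7/4, -3/40) × {-5/8, 4⋅√11})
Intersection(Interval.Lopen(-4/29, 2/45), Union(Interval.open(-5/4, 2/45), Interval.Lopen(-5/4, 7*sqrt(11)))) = Interval.Lopen(-4/29, 2/45)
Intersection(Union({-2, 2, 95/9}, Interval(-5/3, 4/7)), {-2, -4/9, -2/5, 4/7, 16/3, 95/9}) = {-2, -4/9, -2/5, 4/7, 95/9}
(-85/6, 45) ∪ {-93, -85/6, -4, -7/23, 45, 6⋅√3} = {-93} ∪ [-85/6, 45]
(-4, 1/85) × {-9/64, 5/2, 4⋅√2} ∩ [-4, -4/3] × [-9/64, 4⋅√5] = (-4, -4/3] × {-9/64, 5/2, 4⋅√2}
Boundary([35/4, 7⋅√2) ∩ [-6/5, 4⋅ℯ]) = {35/4, 7⋅√2}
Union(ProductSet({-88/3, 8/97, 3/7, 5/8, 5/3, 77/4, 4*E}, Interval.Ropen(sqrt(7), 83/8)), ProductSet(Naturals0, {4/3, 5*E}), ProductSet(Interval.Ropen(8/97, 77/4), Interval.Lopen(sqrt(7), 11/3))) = Union(ProductSet({-88/3, 8/97, 3/7, 5/8, 5/3, 77/4, 4*E}, Interval.Ropen(sqrt(7), 83/8)), ProductSet(Interval.Ropen(8/97, 77/4), Interval.Lopen(sqrt(7), 11/3)), ProductSet(Naturals0, {4/3, 5*E}))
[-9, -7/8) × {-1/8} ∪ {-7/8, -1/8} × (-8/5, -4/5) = ([-9, -7/8) × {-1/8}) ∪ ({-7/8, -1/8} × (-8/5, -4/5))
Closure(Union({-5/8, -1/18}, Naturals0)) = Union({-5/8, -1/18}, Naturals0)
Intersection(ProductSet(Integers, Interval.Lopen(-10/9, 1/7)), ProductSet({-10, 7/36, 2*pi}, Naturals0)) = ProductSet({-10}, Range(0, 1, 1))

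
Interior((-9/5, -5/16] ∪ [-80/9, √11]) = (-80/9, √11)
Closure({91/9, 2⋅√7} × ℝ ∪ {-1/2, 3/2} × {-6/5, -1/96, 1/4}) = ({-1/2, 3/2} × {-6/5, -1/96, 1/4}) ∪ ({91/9, 2⋅√7} × ℝ)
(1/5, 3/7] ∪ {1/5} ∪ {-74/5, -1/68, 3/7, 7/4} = {-74/5, -1/68, 7/4} ∪ [1/5, 3/7]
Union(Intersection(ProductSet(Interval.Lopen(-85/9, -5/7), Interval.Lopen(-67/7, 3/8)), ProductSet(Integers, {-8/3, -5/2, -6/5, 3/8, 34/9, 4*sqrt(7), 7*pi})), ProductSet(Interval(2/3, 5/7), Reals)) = Union(ProductSet(Interval(2/3, 5/7), Reals), ProductSet(Range(-9, 0, 1), {-8/3, -5/2, -6/5, 3/8}))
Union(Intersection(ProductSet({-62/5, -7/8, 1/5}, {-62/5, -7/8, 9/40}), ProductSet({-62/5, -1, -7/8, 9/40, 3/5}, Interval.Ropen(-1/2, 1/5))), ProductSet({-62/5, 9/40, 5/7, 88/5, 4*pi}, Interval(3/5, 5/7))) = ProductSet({-62/5, 9/40, 5/7, 88/5, 4*pi}, Interval(3/5, 5/7))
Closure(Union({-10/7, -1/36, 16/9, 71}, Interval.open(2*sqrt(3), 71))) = Union({-10/7, -1/36, 16/9}, Interval(2*sqrt(3), 71))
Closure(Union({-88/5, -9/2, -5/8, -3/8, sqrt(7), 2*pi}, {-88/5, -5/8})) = {-88/5, -9/2, -5/8, -3/8, sqrt(7), 2*pi}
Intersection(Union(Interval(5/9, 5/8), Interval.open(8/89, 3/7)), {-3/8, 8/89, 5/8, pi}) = {5/8}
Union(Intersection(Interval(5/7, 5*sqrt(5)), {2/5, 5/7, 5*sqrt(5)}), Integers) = Union({5/7, 5*sqrt(5)}, Integers)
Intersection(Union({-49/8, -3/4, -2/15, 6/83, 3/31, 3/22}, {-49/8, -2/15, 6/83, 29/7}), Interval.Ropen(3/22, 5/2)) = {3/22}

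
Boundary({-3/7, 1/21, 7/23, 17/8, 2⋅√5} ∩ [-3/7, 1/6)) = {-3/7, 1/21}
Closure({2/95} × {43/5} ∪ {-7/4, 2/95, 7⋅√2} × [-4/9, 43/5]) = {-7/4, 2/95, 7⋅√2} × [-4/9, 43/5]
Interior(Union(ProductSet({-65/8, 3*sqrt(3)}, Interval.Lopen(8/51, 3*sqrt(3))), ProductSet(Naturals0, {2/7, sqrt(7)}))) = EmptySet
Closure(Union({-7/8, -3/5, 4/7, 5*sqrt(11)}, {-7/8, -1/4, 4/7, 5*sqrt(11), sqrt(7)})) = {-7/8, -3/5, -1/4, 4/7, 5*sqrt(11), sqrt(7)}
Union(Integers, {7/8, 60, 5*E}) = Union({7/8, 5*E}, Integers)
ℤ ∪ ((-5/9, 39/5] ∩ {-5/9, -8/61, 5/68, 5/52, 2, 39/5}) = ℤ ∪ {-8/61, 5/68, 5/52, 39/5}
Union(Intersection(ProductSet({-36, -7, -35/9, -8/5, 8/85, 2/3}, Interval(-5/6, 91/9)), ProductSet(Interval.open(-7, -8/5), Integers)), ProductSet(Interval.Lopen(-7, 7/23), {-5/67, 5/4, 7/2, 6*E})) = Union(ProductSet({-35/9}, Range(0, 11, 1)), ProductSet(Interval.Lopen(-7, 7/23), {-5/67, 5/4, 7/2, 6*E}))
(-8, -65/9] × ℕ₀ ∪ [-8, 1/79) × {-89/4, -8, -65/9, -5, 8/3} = ((-8, -65/9] × ℕ₀) ∪ ([-8, 1/79) × {-89/4, -8, -65/9, -5, 8/3})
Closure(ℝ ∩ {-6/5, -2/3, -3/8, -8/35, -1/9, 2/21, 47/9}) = {-6/5, -2/3, -3/8, -8/35, -1/9, 2/21, 47/9}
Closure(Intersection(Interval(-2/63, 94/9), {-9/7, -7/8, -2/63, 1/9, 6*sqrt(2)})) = {-2/63, 1/9, 6*sqrt(2)}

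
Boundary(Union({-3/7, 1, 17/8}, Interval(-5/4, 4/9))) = {-5/4, 4/9, 1, 17/8}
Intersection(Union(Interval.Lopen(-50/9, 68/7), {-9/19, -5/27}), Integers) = Range(-5, 10, 1)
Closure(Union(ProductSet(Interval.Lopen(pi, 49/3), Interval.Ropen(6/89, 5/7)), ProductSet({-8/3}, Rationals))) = Union(ProductSet({-8/3}, Union(Interval(-oo, oo), Rationals)), ProductSet({49/3, pi}, Interval(6/89, 5/7)), ProductSet(Interval(pi, 49/3), {6/89, 5/7}), ProductSet(Interval.Lopen(pi, 49/3), Interval.Ropen(6/89, 5/7)))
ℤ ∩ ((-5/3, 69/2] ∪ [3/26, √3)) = {-1, 0, …, 34}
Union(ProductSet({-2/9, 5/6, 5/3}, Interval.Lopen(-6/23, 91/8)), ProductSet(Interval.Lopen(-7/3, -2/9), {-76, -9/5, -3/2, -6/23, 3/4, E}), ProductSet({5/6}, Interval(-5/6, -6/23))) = Union(ProductSet({5/6}, Interval(-5/6, -6/23)), ProductSet({-2/9, 5/6, 5/3}, Interval.Lopen(-6/23, 91/8)), ProductSet(Interval.Lopen(-7/3, -2/9), {-76, -9/5, -3/2, -6/23, 3/4, E}))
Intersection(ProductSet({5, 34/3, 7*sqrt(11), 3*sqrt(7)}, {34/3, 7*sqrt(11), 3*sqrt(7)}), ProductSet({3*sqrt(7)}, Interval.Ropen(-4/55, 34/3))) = ProductSet({3*sqrt(7)}, {3*sqrt(7)})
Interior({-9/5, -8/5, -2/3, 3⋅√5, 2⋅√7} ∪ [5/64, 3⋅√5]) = (5/64, 3⋅√5)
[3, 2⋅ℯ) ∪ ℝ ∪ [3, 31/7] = (-∞, ∞)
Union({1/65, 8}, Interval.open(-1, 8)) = Interval.Lopen(-1, 8)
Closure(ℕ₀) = ℕ₀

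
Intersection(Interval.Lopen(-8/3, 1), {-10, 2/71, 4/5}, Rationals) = {2/71, 4/5}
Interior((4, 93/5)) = (4, 93/5)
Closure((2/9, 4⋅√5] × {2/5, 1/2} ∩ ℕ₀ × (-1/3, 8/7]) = {1, 2, …, 8} × {2/5, 1/2}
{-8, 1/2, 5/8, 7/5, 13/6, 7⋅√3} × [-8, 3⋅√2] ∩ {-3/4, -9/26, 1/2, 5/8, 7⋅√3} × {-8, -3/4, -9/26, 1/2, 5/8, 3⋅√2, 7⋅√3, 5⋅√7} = {1/2, 5/8, 7⋅√3} × {-8, -3/4, -9/26, 1/2, 5/8, 3⋅√2}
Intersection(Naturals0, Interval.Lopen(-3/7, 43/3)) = Range(0, 15, 1)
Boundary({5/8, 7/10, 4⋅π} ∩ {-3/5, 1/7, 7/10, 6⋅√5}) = {7/10}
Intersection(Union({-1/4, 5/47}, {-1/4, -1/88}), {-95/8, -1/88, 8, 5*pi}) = {-1/88}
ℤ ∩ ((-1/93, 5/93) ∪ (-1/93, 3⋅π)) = {0, 1, …, 9}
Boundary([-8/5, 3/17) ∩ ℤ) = {-1, 0}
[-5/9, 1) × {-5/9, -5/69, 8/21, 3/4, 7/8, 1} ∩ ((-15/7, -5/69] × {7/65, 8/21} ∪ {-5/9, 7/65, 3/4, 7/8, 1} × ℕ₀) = ({-5/9, 7/65, 3/4, 7/8} × {1}) ∪ ([-5/9, -5/69] × {8/21})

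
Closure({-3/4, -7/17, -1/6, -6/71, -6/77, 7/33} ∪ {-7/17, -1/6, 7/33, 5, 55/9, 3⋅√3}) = {-3/4, -7/17, -1/6, -6/71, -6/77, 7/33, 5, 55/9, 3⋅√3}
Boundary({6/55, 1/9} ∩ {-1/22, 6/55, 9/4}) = {6/55}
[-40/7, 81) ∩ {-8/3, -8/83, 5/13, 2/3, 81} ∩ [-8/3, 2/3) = {-8/3, -8/83, 5/13}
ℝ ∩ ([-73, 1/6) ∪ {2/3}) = [-73, 1/6) ∪ {2/3}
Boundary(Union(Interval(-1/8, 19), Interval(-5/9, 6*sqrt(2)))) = {-5/9, 19}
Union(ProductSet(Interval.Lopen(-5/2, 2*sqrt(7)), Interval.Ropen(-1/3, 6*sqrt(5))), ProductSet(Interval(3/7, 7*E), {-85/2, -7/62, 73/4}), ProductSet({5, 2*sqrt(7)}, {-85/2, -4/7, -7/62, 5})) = Union(ProductSet({5, 2*sqrt(7)}, {-85/2, -4/7, -7/62, 5}), ProductSet(Interval.Lopen(-5/2, 2*sqrt(7)), Interval.Ropen(-1/3, 6*sqrt(5))), ProductSet(Interval(3/7, 7*E), {-85/2, -7/62, 73/4}))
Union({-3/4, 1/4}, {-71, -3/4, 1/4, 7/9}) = {-71, -3/4, 1/4, 7/9}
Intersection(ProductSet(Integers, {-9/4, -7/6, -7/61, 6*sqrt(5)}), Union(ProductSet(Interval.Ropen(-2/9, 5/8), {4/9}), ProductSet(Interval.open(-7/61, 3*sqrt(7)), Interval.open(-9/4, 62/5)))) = ProductSet(Range(0, 8, 1), {-7/6, -7/61})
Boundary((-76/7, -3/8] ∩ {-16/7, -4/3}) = {-16/7, -4/3}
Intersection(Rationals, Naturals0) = Naturals0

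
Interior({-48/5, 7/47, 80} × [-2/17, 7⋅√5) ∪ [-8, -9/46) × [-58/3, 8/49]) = (-8, -9/46) × (-58/3, 8/49)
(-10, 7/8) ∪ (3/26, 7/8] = (-10, 7/8]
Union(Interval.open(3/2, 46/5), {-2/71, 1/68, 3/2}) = Union({-2/71, 1/68}, Interval.Ropen(3/2, 46/5))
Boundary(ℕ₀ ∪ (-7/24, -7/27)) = {-7/24, -7/27} ∪ (ℕ₀ \ (-7/24, -7/27))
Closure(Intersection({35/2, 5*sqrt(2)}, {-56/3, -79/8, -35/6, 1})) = EmptySet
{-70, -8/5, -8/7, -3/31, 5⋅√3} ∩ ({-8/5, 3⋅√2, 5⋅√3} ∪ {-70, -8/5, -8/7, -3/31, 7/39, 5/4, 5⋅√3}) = {-70, -8/5, -8/7, -3/31, 5⋅√3}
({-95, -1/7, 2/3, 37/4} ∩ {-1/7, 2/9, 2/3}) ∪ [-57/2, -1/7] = [-57/2, -1/7] ∪ {2/3}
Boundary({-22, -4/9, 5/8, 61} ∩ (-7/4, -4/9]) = {-4/9}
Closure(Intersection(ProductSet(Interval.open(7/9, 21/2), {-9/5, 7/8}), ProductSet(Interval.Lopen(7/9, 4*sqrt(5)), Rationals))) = ProductSet(Interval(7/9, 4*sqrt(5)), {-9/5, 7/8})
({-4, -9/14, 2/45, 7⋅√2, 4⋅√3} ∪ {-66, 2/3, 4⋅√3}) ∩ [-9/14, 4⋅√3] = {-9/14, 2/45, 2/3, 4⋅√3}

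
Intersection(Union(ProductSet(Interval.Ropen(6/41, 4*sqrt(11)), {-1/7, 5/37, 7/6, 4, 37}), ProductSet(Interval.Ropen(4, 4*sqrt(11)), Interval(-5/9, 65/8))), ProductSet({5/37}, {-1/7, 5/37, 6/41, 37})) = EmptySet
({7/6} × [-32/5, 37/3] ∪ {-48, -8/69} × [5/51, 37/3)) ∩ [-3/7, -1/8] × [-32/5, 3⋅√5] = ∅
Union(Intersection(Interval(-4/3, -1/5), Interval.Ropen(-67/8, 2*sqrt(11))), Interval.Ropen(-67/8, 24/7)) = Interval.Ropen(-67/8, 24/7)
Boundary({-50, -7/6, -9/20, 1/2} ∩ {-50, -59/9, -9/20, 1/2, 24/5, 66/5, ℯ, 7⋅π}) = {-50, -9/20, 1/2}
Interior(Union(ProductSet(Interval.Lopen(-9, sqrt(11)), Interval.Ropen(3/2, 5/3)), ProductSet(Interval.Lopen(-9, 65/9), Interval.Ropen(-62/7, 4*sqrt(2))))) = ProductSet(Interval.open(-9, 65/9), Interval.open(-62/7, 4*sqrt(2)))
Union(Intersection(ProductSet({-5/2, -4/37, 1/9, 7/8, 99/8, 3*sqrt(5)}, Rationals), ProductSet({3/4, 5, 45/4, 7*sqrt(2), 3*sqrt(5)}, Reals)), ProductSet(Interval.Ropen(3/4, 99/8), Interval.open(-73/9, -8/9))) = Union(ProductSet({3*sqrt(5)}, Rationals), ProductSet(Interval.Ropen(3/4, 99/8), Interval.open(-73/9, -8/9)))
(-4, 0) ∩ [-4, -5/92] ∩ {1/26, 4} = ∅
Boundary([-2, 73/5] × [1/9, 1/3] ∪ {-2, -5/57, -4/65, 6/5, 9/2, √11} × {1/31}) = ({-2, 73/5} × [1/9, 1/3]) ∪ ([-2, 73/5] × {1/9, 1/3}) ∪ ({-2, -5/57, -4/65, 6/5, 9/2, √11} × {1/31})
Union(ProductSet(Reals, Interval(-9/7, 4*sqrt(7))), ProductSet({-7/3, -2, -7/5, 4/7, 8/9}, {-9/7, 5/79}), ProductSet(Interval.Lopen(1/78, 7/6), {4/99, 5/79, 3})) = ProductSet(Reals, Interval(-9/7, 4*sqrt(7)))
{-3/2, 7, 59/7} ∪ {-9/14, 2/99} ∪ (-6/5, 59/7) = {-3/2} ∪ (-6/5, 59/7]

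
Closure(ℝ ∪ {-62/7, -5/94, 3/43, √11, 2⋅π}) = ℝ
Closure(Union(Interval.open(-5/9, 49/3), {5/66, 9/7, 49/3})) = Interval(-5/9, 49/3)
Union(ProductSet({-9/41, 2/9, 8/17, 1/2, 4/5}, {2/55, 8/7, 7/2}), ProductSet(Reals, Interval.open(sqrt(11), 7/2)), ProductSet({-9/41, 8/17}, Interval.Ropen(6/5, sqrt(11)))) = Union(ProductSet({-9/41, 8/17}, Interval.Ropen(6/5, sqrt(11))), ProductSet({-9/41, 2/9, 8/17, 1/2, 4/5}, {2/55, 8/7, 7/2}), ProductSet(Reals, Interval.open(sqrt(11), 7/2)))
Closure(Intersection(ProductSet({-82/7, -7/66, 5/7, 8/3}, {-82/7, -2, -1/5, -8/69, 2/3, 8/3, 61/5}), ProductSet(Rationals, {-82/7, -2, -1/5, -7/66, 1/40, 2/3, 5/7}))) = ProductSet({-82/7, -7/66, 5/7, 8/3}, {-82/7, -2, -1/5, 2/3})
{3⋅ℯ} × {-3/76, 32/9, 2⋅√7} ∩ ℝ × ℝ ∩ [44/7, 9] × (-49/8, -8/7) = ∅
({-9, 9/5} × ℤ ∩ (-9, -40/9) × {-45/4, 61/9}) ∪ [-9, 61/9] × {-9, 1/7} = [-9, 61/9] × {-9, 1/7}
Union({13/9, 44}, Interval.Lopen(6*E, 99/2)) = Union({13/9}, Interval.Lopen(6*E, 99/2))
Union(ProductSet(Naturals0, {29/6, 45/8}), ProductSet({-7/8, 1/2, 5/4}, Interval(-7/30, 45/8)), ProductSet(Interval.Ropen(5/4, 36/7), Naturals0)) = Union(ProductSet({-7/8, 1/2, 5/4}, Interval(-7/30, 45/8)), ProductSet(Interval.Ropen(5/4, 36/7), Naturals0), ProductSet(Naturals0, {29/6, 45/8}))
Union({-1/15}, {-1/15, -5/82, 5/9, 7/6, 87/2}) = {-1/15, -5/82, 5/9, 7/6, 87/2}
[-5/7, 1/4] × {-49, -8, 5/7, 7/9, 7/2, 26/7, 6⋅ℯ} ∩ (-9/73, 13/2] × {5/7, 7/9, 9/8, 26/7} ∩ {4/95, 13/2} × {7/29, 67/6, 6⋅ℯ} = ∅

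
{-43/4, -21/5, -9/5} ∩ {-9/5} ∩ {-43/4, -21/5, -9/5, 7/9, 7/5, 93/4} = {-9/5}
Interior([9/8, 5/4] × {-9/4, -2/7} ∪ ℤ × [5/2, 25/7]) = ∅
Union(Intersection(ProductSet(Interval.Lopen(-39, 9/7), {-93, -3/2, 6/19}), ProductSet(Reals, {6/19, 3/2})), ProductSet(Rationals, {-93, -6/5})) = Union(ProductSet(Interval.Lopen(-39, 9/7), {6/19}), ProductSet(Rationals, {-93, -6/5}))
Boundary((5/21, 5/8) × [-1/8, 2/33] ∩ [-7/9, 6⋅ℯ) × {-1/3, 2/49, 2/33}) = [5/21, 5/8] × {2/49, 2/33}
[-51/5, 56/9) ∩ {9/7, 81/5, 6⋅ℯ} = {9/7}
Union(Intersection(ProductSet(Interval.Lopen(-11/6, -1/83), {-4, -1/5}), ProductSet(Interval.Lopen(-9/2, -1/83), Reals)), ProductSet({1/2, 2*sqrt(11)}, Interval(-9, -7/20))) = Union(ProductSet({1/2, 2*sqrt(11)}, Interval(-9, -7/20)), ProductSet(Interval.Lopen(-11/6, -1/83), {-4, -1/5}))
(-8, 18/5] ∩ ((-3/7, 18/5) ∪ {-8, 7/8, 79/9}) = (-3/7, 18/5)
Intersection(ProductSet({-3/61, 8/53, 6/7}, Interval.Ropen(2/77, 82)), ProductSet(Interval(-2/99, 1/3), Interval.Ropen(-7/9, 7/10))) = ProductSet({8/53}, Interval.Ropen(2/77, 7/10))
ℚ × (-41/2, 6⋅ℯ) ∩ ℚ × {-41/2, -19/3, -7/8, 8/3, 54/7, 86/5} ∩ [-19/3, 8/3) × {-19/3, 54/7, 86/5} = (ℚ ∩ [-19/3, 8/3)) × {-19/3, 54/7}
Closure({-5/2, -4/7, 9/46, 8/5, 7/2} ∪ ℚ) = ℝ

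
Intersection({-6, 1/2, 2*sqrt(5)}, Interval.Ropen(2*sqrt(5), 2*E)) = {2*sqrt(5)}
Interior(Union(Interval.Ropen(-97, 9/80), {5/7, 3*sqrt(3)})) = Interval.open(-97, 9/80)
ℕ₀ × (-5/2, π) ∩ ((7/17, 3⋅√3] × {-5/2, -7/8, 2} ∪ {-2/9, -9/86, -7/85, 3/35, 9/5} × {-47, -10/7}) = {1, 2, …, 5} × {-7/8, 2}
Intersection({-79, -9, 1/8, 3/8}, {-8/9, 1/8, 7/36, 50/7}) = {1/8}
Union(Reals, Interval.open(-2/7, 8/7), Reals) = Interval(-oo, oo)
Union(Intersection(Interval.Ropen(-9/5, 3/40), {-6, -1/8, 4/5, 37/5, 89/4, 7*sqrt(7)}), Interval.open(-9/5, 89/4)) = Interval.open(-9/5, 89/4)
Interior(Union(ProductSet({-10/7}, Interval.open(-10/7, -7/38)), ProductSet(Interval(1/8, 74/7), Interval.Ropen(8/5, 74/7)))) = ProductSet(Interval.open(1/8, 74/7), Interval.open(8/5, 74/7))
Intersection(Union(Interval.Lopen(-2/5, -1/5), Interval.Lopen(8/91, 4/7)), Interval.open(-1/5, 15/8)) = Interval.Lopen(8/91, 4/7)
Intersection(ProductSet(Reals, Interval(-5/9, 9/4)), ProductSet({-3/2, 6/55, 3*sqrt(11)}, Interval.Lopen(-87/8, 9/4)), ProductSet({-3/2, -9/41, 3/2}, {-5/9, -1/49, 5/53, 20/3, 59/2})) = ProductSet({-3/2}, {-5/9, -1/49, 5/53})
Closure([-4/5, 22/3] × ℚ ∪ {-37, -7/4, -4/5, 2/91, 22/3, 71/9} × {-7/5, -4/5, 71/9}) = ([-4/5, 22/3] × ℝ) ∪ ({-37, -7/4, -4/5, 2/91, 22/3, 71/9} × {-7/5, -4/5, 71/9})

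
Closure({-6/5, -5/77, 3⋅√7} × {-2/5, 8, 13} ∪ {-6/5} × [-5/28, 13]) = ({-6/5} × [-5/28, 13]) ∪ ({-6/5, -5/77, 3⋅√7} × {-2/5, 8, 13})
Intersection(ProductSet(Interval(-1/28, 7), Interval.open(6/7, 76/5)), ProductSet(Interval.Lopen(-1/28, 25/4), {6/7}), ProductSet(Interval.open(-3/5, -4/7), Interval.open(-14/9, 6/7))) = EmptySet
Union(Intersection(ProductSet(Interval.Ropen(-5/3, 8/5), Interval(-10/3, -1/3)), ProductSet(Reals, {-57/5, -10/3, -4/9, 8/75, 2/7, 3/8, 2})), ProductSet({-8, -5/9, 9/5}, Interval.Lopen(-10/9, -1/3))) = Union(ProductSet({-8, -5/9, 9/5}, Interval.Lopen(-10/9, -1/3)), ProductSet(Interval.Ropen(-5/3, 8/5), {-10/3, -4/9}))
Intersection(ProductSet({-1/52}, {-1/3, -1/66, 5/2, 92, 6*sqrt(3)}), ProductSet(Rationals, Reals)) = ProductSet({-1/52}, {-1/3, -1/66, 5/2, 92, 6*sqrt(3)})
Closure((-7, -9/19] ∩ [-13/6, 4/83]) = [-13/6, -9/19]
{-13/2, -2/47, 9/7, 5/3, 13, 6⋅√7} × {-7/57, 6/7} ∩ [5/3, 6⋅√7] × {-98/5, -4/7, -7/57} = {5/3, 13, 6⋅√7} × {-7/57}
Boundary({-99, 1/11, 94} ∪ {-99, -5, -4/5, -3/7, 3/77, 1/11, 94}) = {-99, -5, -4/5, -3/7, 3/77, 1/11, 94}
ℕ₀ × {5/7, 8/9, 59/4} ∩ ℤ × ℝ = ℕ₀ × {5/7, 8/9, 59/4}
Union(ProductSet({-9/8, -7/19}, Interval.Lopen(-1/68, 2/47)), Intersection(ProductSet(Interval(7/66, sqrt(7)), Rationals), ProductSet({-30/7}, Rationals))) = ProductSet({-9/8, -7/19}, Interval.Lopen(-1/68, 2/47))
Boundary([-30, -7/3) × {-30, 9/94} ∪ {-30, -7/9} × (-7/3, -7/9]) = ({-30, -7/9} × [-7/3, -7/9]) ∪ ([-30, -7/3] × {-30, 9/94})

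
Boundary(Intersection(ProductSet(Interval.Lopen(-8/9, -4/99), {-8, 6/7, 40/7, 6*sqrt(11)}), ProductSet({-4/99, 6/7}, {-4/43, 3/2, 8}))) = EmptySet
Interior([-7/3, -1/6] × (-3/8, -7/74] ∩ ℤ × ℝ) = ∅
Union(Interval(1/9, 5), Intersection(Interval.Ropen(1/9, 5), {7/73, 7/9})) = Interval(1/9, 5)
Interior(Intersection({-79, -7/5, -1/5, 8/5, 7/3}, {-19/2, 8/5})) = EmptySet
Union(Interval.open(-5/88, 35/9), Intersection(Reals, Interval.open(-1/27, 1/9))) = Interval.open(-5/88, 35/9)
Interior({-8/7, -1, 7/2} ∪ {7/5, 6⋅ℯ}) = ∅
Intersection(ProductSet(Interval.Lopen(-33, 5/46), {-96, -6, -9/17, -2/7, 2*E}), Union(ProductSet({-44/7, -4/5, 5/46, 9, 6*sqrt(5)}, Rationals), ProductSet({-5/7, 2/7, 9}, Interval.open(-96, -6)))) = ProductSet({-44/7, -4/5, 5/46}, {-96, -6, -9/17, -2/7})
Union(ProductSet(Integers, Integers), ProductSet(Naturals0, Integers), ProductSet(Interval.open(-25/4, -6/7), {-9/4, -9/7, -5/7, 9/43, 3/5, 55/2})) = Union(ProductSet(Integers, Integers), ProductSet(Interval.open(-25/4, -6/7), {-9/4, -9/7, -5/7, 9/43, 3/5, 55/2}))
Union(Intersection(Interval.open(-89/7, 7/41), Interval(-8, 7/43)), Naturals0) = Union(Interval(-8, 7/43), Naturals0)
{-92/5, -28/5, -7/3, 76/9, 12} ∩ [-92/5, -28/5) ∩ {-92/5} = {-92/5}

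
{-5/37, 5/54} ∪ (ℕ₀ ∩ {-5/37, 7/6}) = {-5/37, 5/54}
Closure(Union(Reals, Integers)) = Reals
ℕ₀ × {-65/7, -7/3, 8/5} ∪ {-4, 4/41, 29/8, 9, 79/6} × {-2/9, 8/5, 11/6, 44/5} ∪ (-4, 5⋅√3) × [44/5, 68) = (ℕ₀ × {-65/7, -7/3, 8/5}) ∪ ({-4, 4/41, 29/8, 9, 79/6} × {-2/9, 8/5, 11/6, 44/5}) ∪ ((-4, 5⋅√3) × [44/5, 68))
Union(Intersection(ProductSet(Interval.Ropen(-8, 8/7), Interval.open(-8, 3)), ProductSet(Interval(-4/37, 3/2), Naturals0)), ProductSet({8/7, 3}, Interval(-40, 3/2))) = Union(ProductSet({8/7, 3}, Interval(-40, 3/2)), ProductSet(Interval.Ropen(-4/37, 8/7), Range(0, 3, 1)))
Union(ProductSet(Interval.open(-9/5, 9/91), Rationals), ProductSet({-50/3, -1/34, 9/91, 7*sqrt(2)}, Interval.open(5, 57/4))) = Union(ProductSet({-50/3, -1/34, 9/91, 7*sqrt(2)}, Interval.open(5, 57/4)), ProductSet(Interval.open(-9/5, 9/91), Rationals))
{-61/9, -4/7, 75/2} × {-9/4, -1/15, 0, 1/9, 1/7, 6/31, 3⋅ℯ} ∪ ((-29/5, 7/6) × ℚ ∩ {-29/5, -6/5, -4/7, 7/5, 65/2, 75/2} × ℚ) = ({-6/5, -4/7} × ℚ) ∪ ({-61/9, -4/7, 75/2} × {-9/4, -1/15, 0, 1/9, 1/7, 6/31, 3⋅ℯ})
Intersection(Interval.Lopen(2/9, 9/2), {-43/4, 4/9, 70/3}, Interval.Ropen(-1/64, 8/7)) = {4/9}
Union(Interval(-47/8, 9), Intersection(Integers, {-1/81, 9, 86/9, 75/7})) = Interval(-47/8, 9)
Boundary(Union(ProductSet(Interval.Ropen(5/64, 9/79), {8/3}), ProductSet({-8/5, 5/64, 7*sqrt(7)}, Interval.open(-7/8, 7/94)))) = Union(ProductSet({-8/5, 5/64, 7*sqrt(7)}, Interval(-7/8, 7/94)), ProductSet(Interval(5/64, 9/79), {8/3}))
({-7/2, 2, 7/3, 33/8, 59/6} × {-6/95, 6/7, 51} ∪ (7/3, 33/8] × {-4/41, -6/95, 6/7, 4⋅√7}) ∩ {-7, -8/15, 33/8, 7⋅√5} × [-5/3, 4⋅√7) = {33/8} × {-4/41, -6/95, 6/7}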